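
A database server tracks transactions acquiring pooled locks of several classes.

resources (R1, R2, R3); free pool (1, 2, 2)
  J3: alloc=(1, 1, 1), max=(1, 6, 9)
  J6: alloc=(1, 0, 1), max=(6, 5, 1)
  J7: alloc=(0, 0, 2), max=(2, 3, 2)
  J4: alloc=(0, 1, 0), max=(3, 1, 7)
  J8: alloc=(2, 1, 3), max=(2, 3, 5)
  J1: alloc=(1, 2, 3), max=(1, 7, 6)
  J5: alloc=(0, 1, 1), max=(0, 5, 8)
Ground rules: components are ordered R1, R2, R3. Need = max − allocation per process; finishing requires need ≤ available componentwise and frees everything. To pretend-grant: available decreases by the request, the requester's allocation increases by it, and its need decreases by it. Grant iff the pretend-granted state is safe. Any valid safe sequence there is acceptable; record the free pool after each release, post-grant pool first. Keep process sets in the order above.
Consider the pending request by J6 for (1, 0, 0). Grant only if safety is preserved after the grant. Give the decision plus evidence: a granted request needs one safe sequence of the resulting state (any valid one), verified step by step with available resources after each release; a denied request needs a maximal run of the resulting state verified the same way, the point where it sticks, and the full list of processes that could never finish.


DENY. Granting would leave the state unsafe.
Key observation: after J8, J7 the pool peaks at (2, 3, 7), and each blocked process is short somewhere: J3 on R2, R3; J6 on R1, R2; J4 on R1; J1 on R2; J5 on R2.
Pretend the grant happened; the run J8, J7 goes as far as possible. Walking it through:
  pool = (0, 2, 2)
  J8: need (0, 2, 2) fits (0, 2, 2); releases (2, 1, 3), pool now (2, 3, 5)
  J7: need (2, 3, 0) fits (2, 3, 5); releases (0, 0, 2), pool now (2, 3, 7)
  J3 still needs (0, 5, 8) but only (2, 3, 7) is free — short on R2 and R3
  J6 still needs (4, 5, 0) but only (2, 3, 7) is free — short on R1 and R2
  J4 still needs (3, 0, 7) but only (2, 3, 7) is free — short on R1
  J1 still needs (0, 5, 3) but only (2, 3, 7) is free — short on R2
  J5 still needs (0, 4, 7) but only (2, 3, 7) is free — short on R2
Processes that could never finish after the grant: J3, J6, J4, J1 and J5.


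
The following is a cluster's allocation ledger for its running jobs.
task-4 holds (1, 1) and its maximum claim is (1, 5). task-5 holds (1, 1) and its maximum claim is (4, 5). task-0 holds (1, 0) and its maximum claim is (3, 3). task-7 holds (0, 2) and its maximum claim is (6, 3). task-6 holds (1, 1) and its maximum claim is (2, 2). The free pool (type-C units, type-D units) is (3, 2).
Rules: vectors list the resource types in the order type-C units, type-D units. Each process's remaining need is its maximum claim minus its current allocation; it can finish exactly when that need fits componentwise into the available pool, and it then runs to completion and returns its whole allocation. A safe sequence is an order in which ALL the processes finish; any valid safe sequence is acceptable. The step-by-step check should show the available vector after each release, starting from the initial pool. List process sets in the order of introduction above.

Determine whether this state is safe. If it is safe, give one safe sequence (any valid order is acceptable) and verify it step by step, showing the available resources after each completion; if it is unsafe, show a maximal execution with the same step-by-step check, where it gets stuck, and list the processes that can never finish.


The state is UNSAFE.
Key observation: after task-6, task-0 the pool peaks at (5, 3), and each blocked process is short somewhere: task-4 on type-D units; task-5 on type-D units; task-7 on type-C units.
The run task-6, task-0 cannot be extended any further. Step-by-step check:
  pool = (3, 2)
  run task-6 (needs (1, 1), free (3, 2)); after release of (1, 1) the pool is (4, 3)
  run task-0 (needs (2, 3), free (4, 3)); after release of (1, 0) the pool is (5, 3)
  task-4 still needs (0, 4) but only (5, 3) is free — short on type-D units
  task-5 still needs (3, 4) but only (5, 3) is free — short on type-D units
  task-7 still needs (6, 1) but only (5, 3) is free — short on type-C units
Processes that can never finish: task-4, task-5 and task-7.


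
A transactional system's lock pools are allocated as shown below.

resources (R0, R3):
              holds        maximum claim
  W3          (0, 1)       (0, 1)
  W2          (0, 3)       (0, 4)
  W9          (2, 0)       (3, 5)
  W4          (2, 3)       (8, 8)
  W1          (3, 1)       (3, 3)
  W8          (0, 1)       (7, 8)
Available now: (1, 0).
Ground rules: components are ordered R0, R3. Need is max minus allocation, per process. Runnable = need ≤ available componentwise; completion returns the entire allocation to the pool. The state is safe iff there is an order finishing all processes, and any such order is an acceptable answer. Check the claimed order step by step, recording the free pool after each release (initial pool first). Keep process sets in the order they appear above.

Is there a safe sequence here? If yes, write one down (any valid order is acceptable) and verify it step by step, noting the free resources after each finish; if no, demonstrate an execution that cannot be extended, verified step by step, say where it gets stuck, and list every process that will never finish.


SAFE — a valid safe sequence is W3, W2, W1, W9, W4, W8.
Key observation: the first exact fit in this order is W2 — it needs (0, 1) with (1, 1) free, meeting a requested resource to the last unit.
Walking it through:
  pool = (1, 0)
  run W3 (needs (0, 0), free (1, 0)); after release of (0, 1) the pool is (1, 1)
  run W2 (needs (0, 1), free (1, 1)); after release of (0, 3) the pool is (1, 4)
  run W1 (needs (0, 2), free (1, 4)); after release of (3, 1) the pool is (4, 5)
  run W9 (needs (1, 5), free (4, 5)); after release of (2, 0) the pool is (6, 5)
  run W4 (needs (6, 5), free (6, 5)); after release of (2, 3) the pool is (8, 8)
  run W8 (needs (7, 7), free (8, 8)); after release of (0, 1) the pool is (8, 9)


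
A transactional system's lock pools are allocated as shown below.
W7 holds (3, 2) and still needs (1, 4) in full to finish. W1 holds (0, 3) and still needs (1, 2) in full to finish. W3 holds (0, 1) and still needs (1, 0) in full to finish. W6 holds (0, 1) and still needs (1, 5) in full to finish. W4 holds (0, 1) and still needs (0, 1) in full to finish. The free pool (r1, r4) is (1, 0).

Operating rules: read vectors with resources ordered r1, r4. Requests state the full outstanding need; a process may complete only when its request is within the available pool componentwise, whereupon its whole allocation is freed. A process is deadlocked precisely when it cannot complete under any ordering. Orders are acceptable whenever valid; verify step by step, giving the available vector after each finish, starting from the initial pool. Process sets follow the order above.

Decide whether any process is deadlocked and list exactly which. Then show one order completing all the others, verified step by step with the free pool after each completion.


Nothing here is deadlocked.
Key observation: W3 fits the free pool immediately, and its release cascades until everyone finishes.
One completion order for the rest: W3, W4, W1, W7, W6. Verifying each step:
  pool = (1, 0)
  W3: need (1, 0) fits (1, 0); releases (0, 1), pool now (1, 1)
  W4: need (0, 1) fits (1, 1); releases (0, 1), pool now (1, 2)
  W1: need (1, 2) fits (1, 2); releases (0, 3), pool now (1, 5)
  W7: need (1, 4) fits (1, 5); releases (3, 2), pool now (4, 7)
  W6: need (1, 5) fits (4, 7); releases (0, 1), pool now (4, 8)


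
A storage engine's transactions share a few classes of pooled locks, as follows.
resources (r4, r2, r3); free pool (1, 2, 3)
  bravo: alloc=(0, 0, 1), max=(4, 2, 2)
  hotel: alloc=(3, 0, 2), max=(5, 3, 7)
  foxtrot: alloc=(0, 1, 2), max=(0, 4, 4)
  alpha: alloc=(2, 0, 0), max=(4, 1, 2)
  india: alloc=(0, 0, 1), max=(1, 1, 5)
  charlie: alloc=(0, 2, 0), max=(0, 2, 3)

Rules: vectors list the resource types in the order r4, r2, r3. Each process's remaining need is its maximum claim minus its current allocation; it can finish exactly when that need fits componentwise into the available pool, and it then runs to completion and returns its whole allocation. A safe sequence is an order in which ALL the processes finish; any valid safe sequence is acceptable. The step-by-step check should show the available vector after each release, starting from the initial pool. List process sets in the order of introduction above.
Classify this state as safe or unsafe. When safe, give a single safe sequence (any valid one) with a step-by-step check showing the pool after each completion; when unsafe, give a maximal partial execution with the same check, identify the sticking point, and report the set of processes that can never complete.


The state is UNSAFE.
Key observation: once charlie, foxtrot, india finish, the pool peaks at (1, 5, 6) — and every remaining process still needs more r4 than that.
A maximal execution: charlie, foxtrot, india — then nothing else fits. Step-by-step check:
  pool = (1, 2, 3)
  run charlie (needs (0, 0, 3), free (1, 2, 3)); after release of (0, 2, 0) the pool is (1, 4, 3)
  run foxtrot (needs (0, 3, 2), free (1, 4, 3)); after release of (0, 1, 2) the pool is (1, 5, 5)
  run india (needs (1, 1, 4), free (1, 5, 5)); after release of (0, 0, 1) the pool is (1, 5, 6)
  bravo still needs (4, 2, 1) but only (1, 5, 6) is free — short on r4
  hotel still needs (2, 3, 5) but only (1, 5, 6) is free — short on r4
  alpha still needs (2, 1, 2) but only (1, 5, 6) is free — short on r4
Permanently blocked: bravo, hotel and alpha.


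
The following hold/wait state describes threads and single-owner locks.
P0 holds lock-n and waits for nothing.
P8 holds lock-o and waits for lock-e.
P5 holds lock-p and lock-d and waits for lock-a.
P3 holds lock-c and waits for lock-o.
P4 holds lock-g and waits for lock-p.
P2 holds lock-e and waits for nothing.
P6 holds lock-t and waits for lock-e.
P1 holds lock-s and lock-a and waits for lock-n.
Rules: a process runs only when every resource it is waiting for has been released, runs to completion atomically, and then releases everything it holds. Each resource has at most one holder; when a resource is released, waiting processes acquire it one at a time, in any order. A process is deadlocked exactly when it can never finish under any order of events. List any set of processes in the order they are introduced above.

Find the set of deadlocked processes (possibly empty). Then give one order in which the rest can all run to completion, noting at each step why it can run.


The deadlocked set is empty.
Key observation: every chain of waits terminates; starting from the processes that wait on nothing, all the rest unlock in turn.
A valid finishing order for the others: P2, P6, P0, P1, P8, P5, P4, P3.
Walking it through:
  run P2 (it waits on nothing); releases lock-e
  run P6 (all its waits — lock-e — are resolved); releases lock-t
  run P0 (it waits on nothing); releases lock-n
  run P1 (all its waits — lock-n — are resolved); releases lock-s and lock-a
  run P8 (all its waits — lock-e — are resolved); releases lock-o
  run P5 (all its waits — lock-a — are resolved); releases lock-p and lock-d
  run P4 (all its waits — lock-p — are resolved); releases lock-g
  run P3 (all its waits — lock-o — are resolved); releases lock-c


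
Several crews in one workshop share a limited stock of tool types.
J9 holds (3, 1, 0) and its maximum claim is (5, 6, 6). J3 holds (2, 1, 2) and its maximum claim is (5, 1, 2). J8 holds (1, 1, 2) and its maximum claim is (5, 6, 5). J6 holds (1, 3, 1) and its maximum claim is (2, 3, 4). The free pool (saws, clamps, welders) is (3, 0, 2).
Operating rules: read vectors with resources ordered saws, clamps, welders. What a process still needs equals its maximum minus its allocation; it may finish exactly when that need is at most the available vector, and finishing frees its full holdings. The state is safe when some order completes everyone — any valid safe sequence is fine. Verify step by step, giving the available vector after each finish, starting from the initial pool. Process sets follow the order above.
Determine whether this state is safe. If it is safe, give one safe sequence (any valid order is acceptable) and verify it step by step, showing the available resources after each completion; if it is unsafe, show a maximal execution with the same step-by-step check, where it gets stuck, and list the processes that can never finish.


The state is UNSAFE.
Key observation: clamps is the bottleneck — with J3, J6 done the pool holds (6, 4, 5), short of every remaining need.
The run J3, J6 cannot be extended any further. Check, step by step:
  pool = (3, 0, 2)
  J3: need (3, 0, 0) fits (3, 0, 2); releases (2, 1, 2), pool now (5, 1, 4)
  J6: need (1, 0, 3) fits (5, 1, 4); releases (1, 3, 1), pool now (6, 4, 5)
  J9 still needs (2, 5, 6) but only (6, 4, 5) is free — short on clamps and welders
  J8 still needs (4, 5, 3) but only (6, 4, 5) is free — short on clamps
Never able to finish: J9 and J8.


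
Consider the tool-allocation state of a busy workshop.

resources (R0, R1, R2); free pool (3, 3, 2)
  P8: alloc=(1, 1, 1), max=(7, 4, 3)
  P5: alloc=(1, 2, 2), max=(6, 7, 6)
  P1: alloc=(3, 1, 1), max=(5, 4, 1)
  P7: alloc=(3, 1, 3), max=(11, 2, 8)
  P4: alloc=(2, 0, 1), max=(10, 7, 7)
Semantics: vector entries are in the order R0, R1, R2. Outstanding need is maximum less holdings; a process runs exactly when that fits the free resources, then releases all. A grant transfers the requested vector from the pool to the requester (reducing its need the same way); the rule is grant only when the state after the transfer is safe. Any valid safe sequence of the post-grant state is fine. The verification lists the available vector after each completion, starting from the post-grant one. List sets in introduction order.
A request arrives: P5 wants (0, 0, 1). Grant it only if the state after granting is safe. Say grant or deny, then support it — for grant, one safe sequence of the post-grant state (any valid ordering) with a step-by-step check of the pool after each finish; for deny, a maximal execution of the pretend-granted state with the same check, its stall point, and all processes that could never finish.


GRANT. The post-grant state is safe; one safe sequence: P1, P8, P5, P4, P7.
Key observation: with (3, 3, 1) left after the transfer, P1 can run at once — the state stays safe.
Verifying the post-grant state step by step:
  pool = (3, 3, 1)
  P1 needs (2, 3, 0) <= (3, 3, 1) -> finishes; pool += (3, 1, 1) = (6, 4, 2)
  P8 needs (6, 3, 2) <= (6, 4, 2) -> finishes; pool += (1, 1, 1) = (7, 5, 3)
  P5 needs (5, 5, 3) <= (7, 5, 3) -> finishes; pool += (1, 2, 3) = (8, 7, 6)
  P4 needs (8, 7, 6) <= (8, 7, 6) -> finishes; pool += (2, 0, 1) = (10, 7, 7)
  P7 needs (8, 1, 5) <= (10, 7, 7) -> finishes; pool += (3, 1, 3) = (13, 8, 10)


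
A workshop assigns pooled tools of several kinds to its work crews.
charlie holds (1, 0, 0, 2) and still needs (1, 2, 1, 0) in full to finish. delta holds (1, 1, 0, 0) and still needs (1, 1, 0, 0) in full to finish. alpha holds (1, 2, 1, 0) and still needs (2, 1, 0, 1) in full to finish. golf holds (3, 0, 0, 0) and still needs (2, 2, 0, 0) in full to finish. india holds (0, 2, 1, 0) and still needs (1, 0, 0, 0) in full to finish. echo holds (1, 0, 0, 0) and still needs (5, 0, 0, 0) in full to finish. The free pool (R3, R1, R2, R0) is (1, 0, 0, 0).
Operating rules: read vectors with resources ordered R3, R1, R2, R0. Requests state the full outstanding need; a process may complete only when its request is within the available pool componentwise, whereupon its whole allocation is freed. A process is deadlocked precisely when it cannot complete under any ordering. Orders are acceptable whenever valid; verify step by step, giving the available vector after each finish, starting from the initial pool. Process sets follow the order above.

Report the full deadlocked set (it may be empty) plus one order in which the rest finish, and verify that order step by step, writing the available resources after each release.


Nothing here is deadlocked.
Key observation: the pool covers india at once, and every later process fits after earlier releases.
A valid finishing order for the others: india, charlie, delta, golf, alpha, echo. Check, step by step:
  pool = (1, 0, 0, 0)
  india: need (1, 0, 0, 0) fits (1, 0, 0, 0); releases (0, 2, 1, 0), pool now (1, 2, 1, 0)
  charlie: need (1, 2, 1, 0) fits (1, 2, 1, 0); releases (1, 0, 0, 2), pool now (2, 2, 1, 2)
  delta: need (1, 1, 0, 0) fits (2, 2, 1, 2); releases (1, 1, 0, 0), pool now (3, 3, 1, 2)
  golf: need (2, 2, 0, 0) fits (3, 3, 1, 2); releases (3, 0, 0, 0), pool now (6, 3, 1, 2)
  alpha: need (2, 1, 0, 1) fits (6, 3, 1, 2); releases (1, 2, 1, 0), pool now (7, 5, 2, 2)
  echo: need (5, 0, 0, 0) fits (7, 5, 2, 2); releases (1, 0, 0, 0), pool now (8, 5, 2, 2)


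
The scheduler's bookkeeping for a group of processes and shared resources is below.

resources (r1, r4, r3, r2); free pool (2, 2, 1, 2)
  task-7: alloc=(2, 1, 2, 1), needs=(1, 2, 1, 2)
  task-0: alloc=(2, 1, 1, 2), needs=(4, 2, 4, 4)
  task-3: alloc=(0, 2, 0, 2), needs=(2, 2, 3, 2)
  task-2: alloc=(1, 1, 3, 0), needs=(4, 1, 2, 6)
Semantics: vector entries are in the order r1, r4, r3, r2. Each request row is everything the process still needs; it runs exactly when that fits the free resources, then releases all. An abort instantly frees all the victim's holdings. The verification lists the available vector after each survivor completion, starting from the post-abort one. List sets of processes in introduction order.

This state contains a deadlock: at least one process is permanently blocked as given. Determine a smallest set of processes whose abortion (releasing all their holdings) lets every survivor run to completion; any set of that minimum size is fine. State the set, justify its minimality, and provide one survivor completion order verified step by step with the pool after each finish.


Minimum abort set: task-0.
Key observation: aborting task-0 returns (2, 1, 1, 2), and task-2 — hopeless before — runs at step 3 with the returned capacity in the pool.
Minimality: the empty abort set fails — the state is deadlocked as it stands.
One survivor order: task-7, task-3, task-2. Step-by-step check (post-abort pool first):
  pool = (4, 3, 2, 4)
  task-7 needs (1, 2, 1, 2) <= (4, 3, 2, 4) -> finishes; pool += (2, 1, 2, 1) = (6, 4, 4, 5)
  task-3 needs (2, 2, 3, 2) <= (6, 4, 4, 5) -> finishes; pool += (0, 2, 0, 2) = (6, 6, 4, 7)
  task-2 needs (4, 1, 2, 6) <= (6, 6, 4, 7) -> finishes; pool += (1, 1, 3, 0) = (7, 7, 7, 7)


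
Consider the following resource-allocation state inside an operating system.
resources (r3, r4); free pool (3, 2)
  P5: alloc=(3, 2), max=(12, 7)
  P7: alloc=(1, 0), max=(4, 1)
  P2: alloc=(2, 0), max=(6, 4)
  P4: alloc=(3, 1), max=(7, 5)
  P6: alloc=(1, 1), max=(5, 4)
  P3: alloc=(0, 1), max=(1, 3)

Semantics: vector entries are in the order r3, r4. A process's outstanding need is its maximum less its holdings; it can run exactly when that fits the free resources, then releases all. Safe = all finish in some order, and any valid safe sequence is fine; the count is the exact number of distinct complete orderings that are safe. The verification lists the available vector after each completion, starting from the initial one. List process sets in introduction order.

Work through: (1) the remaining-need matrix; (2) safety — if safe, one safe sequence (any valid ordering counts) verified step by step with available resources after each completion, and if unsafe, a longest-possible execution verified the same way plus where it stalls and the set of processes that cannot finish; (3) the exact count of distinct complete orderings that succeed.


(1) Need matrix, components ordered r3, r4:
  P5: (9, 5)
  P7: (3, 1)
  P2: (4, 4)
  P4: (4, 4)
  P6: (4, 3)
  P3: (1, 2)
(2) SAFE, for example via the order P7, P3, P6, P4, P2, P5.
Key observation: the order's first zero-slack moment is P7 ((3, 1) needed, (3, 2) free — a requested resource with nothing to spare).
Check, step by step:
  pool = (3, 2)
  P7: need (3, 1) fits (3, 2); releases (1, 0), pool now (4, 2)
  P3: need (1, 2) fits (4, 2); releases (0, 1), pool now (4, 3)
  P6: need (4, 3) fits (4, 3); releases (1, 1), pool now (5, 4)
  P4: need (4, 4) fits (5, 4); releases (3, 1), pool now (8, 5)
  P2: need (4, 4) fits (8, 5); releases (2, 0), pool now (10, 5)
  P5: need (9, 5) fits (10, 5); releases (3, 2), pool now (13, 7)
(3) Exactly 4 of the possible complete orderings are safe sequences.


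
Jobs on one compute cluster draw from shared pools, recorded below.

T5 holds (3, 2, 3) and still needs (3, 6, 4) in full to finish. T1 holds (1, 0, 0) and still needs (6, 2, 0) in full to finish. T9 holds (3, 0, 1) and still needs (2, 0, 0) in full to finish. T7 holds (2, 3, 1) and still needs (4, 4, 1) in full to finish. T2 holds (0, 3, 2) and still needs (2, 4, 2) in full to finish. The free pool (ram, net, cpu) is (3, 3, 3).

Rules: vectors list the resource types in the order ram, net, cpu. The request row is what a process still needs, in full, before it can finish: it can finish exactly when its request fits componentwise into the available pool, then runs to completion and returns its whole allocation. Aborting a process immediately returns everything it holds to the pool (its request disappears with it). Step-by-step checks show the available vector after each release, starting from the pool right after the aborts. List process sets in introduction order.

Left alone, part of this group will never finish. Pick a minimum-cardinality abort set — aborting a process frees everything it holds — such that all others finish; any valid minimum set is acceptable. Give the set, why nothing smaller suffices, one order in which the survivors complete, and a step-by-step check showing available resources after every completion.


Minimum abort set: T5.
Key observation: aborting T5 returns (3, 2, 3), and T7 — hopeless before — runs at step 1 with the returned capacity in the pool.
Minimality: the empty abort set fails — the state is deadlocked as it stands.
Survivors finish in the order: T7, T1, T2, T9. Verifying each step (pool after the aborts first):
  pool = (6, 5, 6)
  T7 needs (4, 4, 1) <= (6, 5, 6) -> finishes; pool += (2, 3, 1) = (8, 8, 7)
  T1 needs (6, 2, 0) <= (8, 8, 7) -> finishes; pool += (1, 0, 0) = (9, 8, 7)
  T2 needs (2, 4, 2) <= (9, 8, 7) -> finishes; pool += (0, 3, 2) = (9, 11, 9)
  T9 needs (2, 0, 0) <= (9, 11, 9) -> finishes; pool += (3, 0, 1) = (12, 11, 10)


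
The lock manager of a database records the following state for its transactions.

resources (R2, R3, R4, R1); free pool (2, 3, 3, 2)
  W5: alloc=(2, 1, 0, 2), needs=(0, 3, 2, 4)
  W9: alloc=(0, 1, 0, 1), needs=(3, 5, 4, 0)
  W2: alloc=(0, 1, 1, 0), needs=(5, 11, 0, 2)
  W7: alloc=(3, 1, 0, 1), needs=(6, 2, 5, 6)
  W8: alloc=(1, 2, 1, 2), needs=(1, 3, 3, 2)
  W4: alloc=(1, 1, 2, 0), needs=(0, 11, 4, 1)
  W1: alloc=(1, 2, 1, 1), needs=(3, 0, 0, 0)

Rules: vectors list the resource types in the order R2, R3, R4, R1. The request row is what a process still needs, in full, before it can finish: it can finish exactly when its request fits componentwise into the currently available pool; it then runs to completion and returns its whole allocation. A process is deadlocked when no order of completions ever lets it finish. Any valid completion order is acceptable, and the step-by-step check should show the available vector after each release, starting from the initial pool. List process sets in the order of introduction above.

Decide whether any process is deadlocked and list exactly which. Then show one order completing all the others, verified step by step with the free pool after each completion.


Deadlocked set: W2 and W4.
Key observation: even finishing W8, W1, W9, W5, W7 leaves just (9, 10, 5, 9) free — too little R3 for any of the remaining processes.
One completion order for the rest: W8, W1, W9, W5, W7. Verifying each step:
  pool = (2, 3, 3, 2)
  run W8 (needs (1, 3, 3, 2), free (2, 3, 3, 2)); after release of (1, 2, 1, 2) the pool is (3, 5, 4, 4)
  run W1 (needs (3, 0, 0, 0), free (3, 5, 4, 4)); after release of (1, 2, 1, 1) the pool is (4, 7, 5, 5)
  run W9 (needs (3, 5, 4, 0), free (4, 7, 5, 5)); after release of (0, 1, 0, 1) the pool is (4, 8, 5, 6)
  run W5 (needs (0, 3, 2, 4), free (4, 8, 5, 6)); after release of (2, 1, 0, 2) the pool is (6, 9, 5, 8)
  run W7 (needs (6, 2, 5, 6), free (6, 9, 5, 8)); after release of (3, 1, 0, 1) the pool is (9, 10, 5, 9)
The blocked processes can never fit:
  blocked: W2 wants (5, 11, 0, 2), pool (9, 10, 5, 9) — not enough R3
  blocked: W4 wants (0, 11, 4, 1), pool (9, 10, 5, 9) — not enough R3


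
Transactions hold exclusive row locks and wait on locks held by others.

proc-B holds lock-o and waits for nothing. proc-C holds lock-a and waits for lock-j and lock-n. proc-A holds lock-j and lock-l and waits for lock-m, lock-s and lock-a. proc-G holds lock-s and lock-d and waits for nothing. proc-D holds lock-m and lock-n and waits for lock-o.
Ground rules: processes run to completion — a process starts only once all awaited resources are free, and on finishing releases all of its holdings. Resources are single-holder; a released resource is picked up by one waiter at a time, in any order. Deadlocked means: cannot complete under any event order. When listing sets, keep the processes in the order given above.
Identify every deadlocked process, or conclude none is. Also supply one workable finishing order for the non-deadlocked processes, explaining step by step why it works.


The deadlocked set is proc-C and proc-A.
Key observation: the wait chain closes on itself along proc-C -> proc-A -> proc-C; no other process is dragged down with it.
One completion order for the rest: proc-B, proc-D, proc-G.
Step-by-step check:
  proc-B waits on nothing -> runs at once and releases lock-o
  proc-D: everything it awaited (lock-o) is free; runs, freeing lock-m and lock-n
  proc-G waits on nothing -> runs at once and releases lock-s and lock-d


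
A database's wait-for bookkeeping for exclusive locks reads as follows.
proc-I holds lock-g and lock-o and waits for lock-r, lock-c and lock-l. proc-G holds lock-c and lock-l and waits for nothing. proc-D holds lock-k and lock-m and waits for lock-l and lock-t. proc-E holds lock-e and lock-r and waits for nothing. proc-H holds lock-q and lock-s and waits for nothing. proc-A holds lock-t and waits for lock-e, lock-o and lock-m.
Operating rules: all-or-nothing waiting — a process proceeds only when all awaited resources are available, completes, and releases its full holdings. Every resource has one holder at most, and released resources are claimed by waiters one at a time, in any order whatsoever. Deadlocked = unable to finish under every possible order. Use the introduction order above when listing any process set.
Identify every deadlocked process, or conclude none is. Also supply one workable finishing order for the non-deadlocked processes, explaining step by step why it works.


The deadlocked set is proc-D and proc-A.
Key observation: along proc-D -> proc-A -> proc-D, each member waits on what the next one holds — a deadlock; no other process is dragged down with it.
The rest can finish in the order proc-G, proc-H, proc-E, proc-I.
Verifying each step:
  proc-G waits on nothing -> runs at once and releases lock-c and lock-l
  proc-H waits on nothing -> runs at once and releases lock-q and lock-s
  proc-E waits on nothing -> runs at once and releases lock-e and lock-r
  proc-I waits on lock-r, lock-c and lock-l — all released -> runs and releases lock-g and lock-o


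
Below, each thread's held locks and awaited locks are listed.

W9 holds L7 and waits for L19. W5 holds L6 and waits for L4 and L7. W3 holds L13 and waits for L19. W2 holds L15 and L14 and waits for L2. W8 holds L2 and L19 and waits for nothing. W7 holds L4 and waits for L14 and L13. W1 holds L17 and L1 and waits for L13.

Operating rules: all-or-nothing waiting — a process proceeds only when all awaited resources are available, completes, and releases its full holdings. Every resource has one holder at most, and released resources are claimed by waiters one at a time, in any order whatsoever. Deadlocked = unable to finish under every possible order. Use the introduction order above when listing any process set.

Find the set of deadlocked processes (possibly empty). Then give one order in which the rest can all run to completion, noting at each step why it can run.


No process is deadlocked.
Key observation: although several processes wait, no cycle exists — each chain bottoms out at a free runner.
The rest can finish in the order W8, W2, W3, W9, W7, W5, W1.
Walking it through:
  W8 waits on nothing -> runs at once and releases L2 and L19
  W2 waits on L2 — all released -> runs and releases L15 and L14
  W3 waits on L19 — all released -> runs and releases L13
  W9 waits on L19 — all released -> runs and releases L7
  W7 waits on L14 and L13 — all released -> runs and releases L4
  W5 waits on L4 and L7 — all released -> runs and releases L6
  W1 waits on L13 — all released -> runs and releases L17 and L1


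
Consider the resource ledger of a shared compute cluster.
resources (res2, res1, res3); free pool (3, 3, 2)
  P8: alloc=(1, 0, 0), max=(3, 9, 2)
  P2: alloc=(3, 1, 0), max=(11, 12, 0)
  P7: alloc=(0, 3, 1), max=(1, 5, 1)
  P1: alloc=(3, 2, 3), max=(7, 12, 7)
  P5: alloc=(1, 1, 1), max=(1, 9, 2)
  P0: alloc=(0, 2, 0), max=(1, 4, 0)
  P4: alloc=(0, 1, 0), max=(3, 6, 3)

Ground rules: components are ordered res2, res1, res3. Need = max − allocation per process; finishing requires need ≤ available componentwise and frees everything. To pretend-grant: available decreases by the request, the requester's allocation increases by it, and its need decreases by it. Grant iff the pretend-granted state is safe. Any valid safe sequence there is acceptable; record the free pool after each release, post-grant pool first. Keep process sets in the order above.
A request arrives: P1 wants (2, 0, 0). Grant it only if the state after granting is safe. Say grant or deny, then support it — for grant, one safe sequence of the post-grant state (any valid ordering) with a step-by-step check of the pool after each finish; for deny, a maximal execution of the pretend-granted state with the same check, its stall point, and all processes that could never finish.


GRANT — the state after the grant stays safe, e.g. via P0, P7, P5, P8, P4, P1, P2.
Key observation: the transfer keeps a workable pool ((1, 3, 2)); P0 starts the safe sequence.
Check on the post-grant state, step by step:
  pool = (1, 3, 2)
  run P0 (needs (1, 2, 0), free (1, 3, 2)); after release of (0, 2, 0) the pool is (1, 5, 2)
  run P7 (needs (1, 2, 0), free (1, 5, 2)); after release of (0, 3, 1) the pool is (1, 8, 3)
  run P5 (needs (0, 8, 1), free (1, 8, 3)); after release of (1, 1, 1) the pool is (2, 9, 4)
  run P8 (needs (2, 9, 2), free (2, 9, 4)); after release of (1, 0, 0) the pool is (3, 9, 4)
  run P4 (needs (3, 5, 3), free (3, 9, 4)); after release of (0, 1, 0) the pool is (3, 10, 4)
  run P1 (needs (2, 10, 4), free (3, 10, 4)); after release of (5, 2, 3) the pool is (8, 12, 7)
  run P2 (needs (8, 11, 0), free (8, 12, 7)); after release of (3, 1, 0) the pool is (11, 13, 7)


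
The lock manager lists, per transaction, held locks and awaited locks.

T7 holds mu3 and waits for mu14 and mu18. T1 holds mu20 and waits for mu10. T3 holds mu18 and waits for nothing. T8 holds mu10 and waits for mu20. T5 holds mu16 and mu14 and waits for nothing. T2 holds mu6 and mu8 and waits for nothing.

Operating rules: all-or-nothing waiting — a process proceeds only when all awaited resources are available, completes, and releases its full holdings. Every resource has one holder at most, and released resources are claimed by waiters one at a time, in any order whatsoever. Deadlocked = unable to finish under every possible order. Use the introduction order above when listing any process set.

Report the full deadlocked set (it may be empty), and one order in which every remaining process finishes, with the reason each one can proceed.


The deadlocked set is T1 and T8.
Key observation: nobody on the ring T1 -> T8 -> T1 can start until another member finishes, which never happens; no other process is dragged down with it.
A valid finishing order for the others: T3, T5, T2, T7.
Walking it through:
  T3 waits on nothing -> runs at once and releases mu18
  T5 waits on nothing -> runs at once and releases mu16 and mu14
  T2 waits on nothing -> runs at once and releases mu6 and mu8
  T7 waits on mu14 and mu18 — all released -> runs and releases mu3


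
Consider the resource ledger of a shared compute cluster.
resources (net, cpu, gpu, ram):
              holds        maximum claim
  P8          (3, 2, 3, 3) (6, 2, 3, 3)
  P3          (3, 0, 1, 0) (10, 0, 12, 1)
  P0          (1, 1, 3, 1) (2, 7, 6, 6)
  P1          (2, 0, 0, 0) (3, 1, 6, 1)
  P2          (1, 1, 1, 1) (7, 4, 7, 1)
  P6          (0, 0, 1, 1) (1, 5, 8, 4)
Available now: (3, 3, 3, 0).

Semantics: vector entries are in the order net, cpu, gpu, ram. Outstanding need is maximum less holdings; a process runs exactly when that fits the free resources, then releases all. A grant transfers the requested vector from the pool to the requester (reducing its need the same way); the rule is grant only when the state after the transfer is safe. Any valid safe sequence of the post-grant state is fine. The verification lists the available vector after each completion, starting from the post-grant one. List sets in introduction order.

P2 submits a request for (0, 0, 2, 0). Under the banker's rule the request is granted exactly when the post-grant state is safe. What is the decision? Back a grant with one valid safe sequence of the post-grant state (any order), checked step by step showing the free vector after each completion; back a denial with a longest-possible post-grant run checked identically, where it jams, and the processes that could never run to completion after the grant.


GRANT — the state after the grant stays safe, e.g. via P8, P2, P6, P1, P0, P3.
Key observation: post-grant, (3, 3, 1, 0) remains, and an order beginning with P8 completes everyone.
Check on the post-grant state, step by step:
  pool = (3, 3, 1, 0)
  run P8 (needs (3, 0, 0, 0), free (3, 3, 1, 0)); after release of (3, 2, 3, 3) the pool is (6, 5, 4, 3)
  run P2 (needs (6, 3, 4, 0), free (6, 5, 4, 3)); after release of (1, 1, 3, 1) the pool is (7, 6, 7, 4)
  run P6 (needs (1, 5, 7, 3), free (7, 6, 7, 4)); after release of (0, 0, 1, 1) the pool is (7, 6, 8, 5)
  run P1 (needs (1, 1, 6, 1), free (7, 6, 8, 5)); after release of (2, 0, 0, 0) the pool is (9, 6, 8, 5)
  run P0 (needs (1, 6, 3, 5), free (9, 6, 8, 5)); after release of (1, 1, 3, 1) the pool is (10, 7, 11, 6)
  run P3 (needs (7, 0, 11, 1), free (10, 7, 11, 6)); after release of (3, 0, 1, 0) the pool is (13, 7, 12, 6)


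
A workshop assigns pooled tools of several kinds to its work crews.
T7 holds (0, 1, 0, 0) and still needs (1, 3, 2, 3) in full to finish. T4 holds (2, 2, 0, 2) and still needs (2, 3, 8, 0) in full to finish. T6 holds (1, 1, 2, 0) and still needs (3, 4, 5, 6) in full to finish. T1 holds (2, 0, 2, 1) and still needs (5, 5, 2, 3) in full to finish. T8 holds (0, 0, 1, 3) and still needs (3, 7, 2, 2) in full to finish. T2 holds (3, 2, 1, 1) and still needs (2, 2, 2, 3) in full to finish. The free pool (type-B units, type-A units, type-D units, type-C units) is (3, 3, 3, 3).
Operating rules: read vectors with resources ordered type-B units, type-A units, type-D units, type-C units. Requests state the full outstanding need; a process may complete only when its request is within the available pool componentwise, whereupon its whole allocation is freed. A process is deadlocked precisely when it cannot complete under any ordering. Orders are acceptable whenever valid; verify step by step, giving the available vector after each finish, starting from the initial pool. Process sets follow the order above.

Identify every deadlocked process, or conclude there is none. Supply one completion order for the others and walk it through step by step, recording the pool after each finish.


Deadlocked: T4, T6 and T8.
Key observation: after T2, T1, T7 the pool peaks at (8, 6, 6, 5), and each blocked process is short somewhere: T4 on type-D units; T6 on type-C units; T8 on type-A units.
A valid finishing order for the others: T2, T1, T7. Check, step by step:
  pool = (3, 3, 3, 3)
  T2 needs (2, 2, 2, 3) <= (3, 3, 3, 3) -> finishes; pool += (3, 2, 1, 1) = (6, 5, 4, 4)
  T1 needs (5, 5, 2, 3) <= (6, 5, 4, 4) -> finishes; pool += (2, 0, 2, 1) = (8, 5, 6, 5)
  T7 needs (1, 3, 2, 3) <= (8, 5, 6, 5) -> finishes; pool += (0, 1, 0, 0) = (8, 6, 6, 5)
The blocked processes can never fit:
  blocked: T4 wants (2, 3, 8, 0), pool (8, 6, 6, 5) — not enough type-D units
  blocked: T6 wants (3, 4, 5, 6), pool (8, 6, 6, 5) — not enough type-C units
  blocked: T8 wants (3, 7, 2, 2), pool (8, 6, 6, 5) — not enough type-A units


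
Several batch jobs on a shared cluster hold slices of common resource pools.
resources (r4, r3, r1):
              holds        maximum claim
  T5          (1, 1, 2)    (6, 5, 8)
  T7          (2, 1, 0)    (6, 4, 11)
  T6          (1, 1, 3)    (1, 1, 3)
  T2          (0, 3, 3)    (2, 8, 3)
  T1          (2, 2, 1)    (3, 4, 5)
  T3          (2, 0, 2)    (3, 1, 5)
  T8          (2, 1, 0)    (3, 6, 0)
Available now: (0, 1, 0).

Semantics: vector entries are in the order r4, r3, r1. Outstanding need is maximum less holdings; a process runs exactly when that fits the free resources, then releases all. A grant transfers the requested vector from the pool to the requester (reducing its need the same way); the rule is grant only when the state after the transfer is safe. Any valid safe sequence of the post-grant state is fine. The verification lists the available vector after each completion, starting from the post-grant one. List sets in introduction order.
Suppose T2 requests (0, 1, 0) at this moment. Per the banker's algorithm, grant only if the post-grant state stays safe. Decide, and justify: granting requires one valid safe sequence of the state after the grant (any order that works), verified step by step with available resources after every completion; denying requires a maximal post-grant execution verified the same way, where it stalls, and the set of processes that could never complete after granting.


DENY: after the grant no complete ordering would exist.
Key observation: T6, T3 can finish, but then (3, 1, 5) is all there is, and the blocked group's r3 demands exceed it.
After a pretend grant, a maximal execution: T6, T3 — then nothing else fits. Walking it through:
  pool = (0, 0, 0)
  run T6 (needs (0, 0, 0), free (0, 0, 0)); after release of (1, 1, 3) the pool is (1, 1, 3)
  run T3 (needs (1, 1, 3), free (1, 1, 3)); after release of (2, 0, 2) the pool is (3, 1, 5)
  T5 cannot run: need (5, 4, 6) vs free (3, 1, 5) (insufficient r4, r3 and r1)
  T7 cannot run: need (4, 3, 11) vs free (3, 1, 5) (insufficient r4, r3 and r1)
  T2 cannot run: need (2, 4, 0) vs free (3, 1, 5) (insufficient r3)
  T1 cannot run: need (1, 2, 4) vs free (3, 1, 5) (insufficient r3)
  T8 cannot run: need (1, 5, 0) vs free (3, 1, 5) (insufficient r3)
Post-grant, the permanently blocked set is T5, T7, T2, T1 and T8.


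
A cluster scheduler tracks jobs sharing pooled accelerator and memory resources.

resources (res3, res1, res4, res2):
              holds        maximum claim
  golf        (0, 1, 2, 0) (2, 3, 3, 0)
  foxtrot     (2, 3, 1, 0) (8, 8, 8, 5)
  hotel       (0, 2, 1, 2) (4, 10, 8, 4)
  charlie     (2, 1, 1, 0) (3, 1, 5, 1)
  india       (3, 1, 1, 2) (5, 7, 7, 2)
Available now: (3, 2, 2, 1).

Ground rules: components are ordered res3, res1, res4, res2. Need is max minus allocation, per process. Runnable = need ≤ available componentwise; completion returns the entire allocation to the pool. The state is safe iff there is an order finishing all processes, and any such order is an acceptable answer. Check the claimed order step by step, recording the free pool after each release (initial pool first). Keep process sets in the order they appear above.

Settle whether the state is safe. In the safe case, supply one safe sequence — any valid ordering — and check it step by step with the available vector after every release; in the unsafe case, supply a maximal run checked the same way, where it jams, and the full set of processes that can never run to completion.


UNSAFE.
Key observation: res1 is the bottleneck — with golf, charlie done the pool holds (5, 4, 5, 1), short of every remaining need.
The run golf, charlie cannot be extended any further. Step-by-step check:
  pool = (3, 2, 2, 1)
  golf: need (2, 2, 1, 0) fits (3, 2, 2, 1); releases (0, 1, 2, 0), pool now (3, 3, 4, 1)
  charlie: need (1, 0, 4, 1) fits (3, 3, 4, 1); releases (2, 1, 1, 0), pool now (5, 4, 5, 1)
  blocked: foxtrot wants (6, 5, 7, 5), pool (5, 4, 5, 1) — not enough res3, res1, res4 and res2
  blocked: hotel wants (4, 8, 7, 2), pool (5, 4, 5, 1) — not enough res1, res4 and res2
  blocked: india wants (2, 6, 6, 0), pool (5, 4, 5, 1) — not enough res1 and res4
Processes that can never finish: foxtrot, hotel and india.
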